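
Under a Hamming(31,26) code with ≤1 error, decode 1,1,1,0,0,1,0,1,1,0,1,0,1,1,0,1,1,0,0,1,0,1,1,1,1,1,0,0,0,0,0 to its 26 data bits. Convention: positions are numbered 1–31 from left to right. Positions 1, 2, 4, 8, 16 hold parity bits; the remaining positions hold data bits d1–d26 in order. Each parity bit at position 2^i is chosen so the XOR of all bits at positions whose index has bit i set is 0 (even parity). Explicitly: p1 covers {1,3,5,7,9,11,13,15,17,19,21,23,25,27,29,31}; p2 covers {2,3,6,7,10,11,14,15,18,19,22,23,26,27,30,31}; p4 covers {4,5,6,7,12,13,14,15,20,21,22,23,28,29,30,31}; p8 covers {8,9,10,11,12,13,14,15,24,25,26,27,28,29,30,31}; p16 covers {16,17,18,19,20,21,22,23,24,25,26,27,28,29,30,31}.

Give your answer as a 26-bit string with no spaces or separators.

10101010110100101111100000

s1 (pos 1,3,5,7,9,11,13,15,17,19,21,23,25,27,29,31): 1⊕1⊕0⊕0⊕1⊕1⊕1⊕0⊕1⊕0⊕0⊕1⊕1⊕0⊕0⊕0 = 0
s2 (pos 2,3,6,7,10,11,14,15,18,19,22,23,26,27,30,31): 1⊕1⊕1⊕0⊕0⊕1⊕1⊕0⊕0⊕0⊕1⊕1⊕1⊕0⊕0⊕0 = 0
s4 (pos 4,5,6,7,12,13,14,15,20,21,22,23,28,29,30,31): 0⊕0⊕1⊕0⊕0⊕1⊕1⊕0⊕1⊕0⊕1⊕1⊕0⊕0⊕0⊕0 = 0
s8 (pos 8,9,10,11,12,13,14,15,24,25,26,27,28,29,30,31): 1⊕1⊕0⊕1⊕0⊕1⊕1⊕0⊕1⊕1⊕1⊕0⊕0⊕0⊕0⊕0 = 0
s16 (pos 16,17,18,19,20,21,22,23,24,25,26,27,28,29,30,31): 1⊕1⊕0⊕0⊕1⊕0⊕1⊕1⊕1⊕1⊕1⊕0⊕0⊕0⊕0⊕0 = 0
Syndrome s16…s1 = 00000 → no error.
Read data bits from positions 3,5,6,7,9,10,11,12,13,14,15,17,18,19,20,21,22,23,24,25,26,27,28,29,30,31: 10101010110100101111100000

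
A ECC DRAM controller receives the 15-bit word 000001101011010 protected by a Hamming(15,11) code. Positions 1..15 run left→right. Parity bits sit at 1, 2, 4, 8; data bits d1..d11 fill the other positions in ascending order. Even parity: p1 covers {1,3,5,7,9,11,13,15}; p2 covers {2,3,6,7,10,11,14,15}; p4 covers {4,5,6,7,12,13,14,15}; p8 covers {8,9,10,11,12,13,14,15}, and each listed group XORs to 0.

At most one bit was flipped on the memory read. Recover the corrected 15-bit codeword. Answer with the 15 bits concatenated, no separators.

100001101011010

s1 (pos 1,3,5,7,9,11,13,15): 0⊕0⊕0⊕1⊕1⊕1⊕0⊕0 = 1
s2 (pos 2,3,6,7,10,11,14,15): 0⊕0⊕1⊕1⊕0⊕1⊕1⊕0 = 0
s4 (pos 4,5,6,7,12,13,14,15): 0⊕0⊕1⊕1⊕1⊕0⊕1⊕0 = 0
s8 (pos 8,9,10,11,12,13,14,15): 0⊕1⊕0⊕1⊕1⊕0⊕1⊕0 = 0
Syndrome s8…s1 = 0001 → error at position 1.
Flip position 1: 000001101011010 → 100001101011010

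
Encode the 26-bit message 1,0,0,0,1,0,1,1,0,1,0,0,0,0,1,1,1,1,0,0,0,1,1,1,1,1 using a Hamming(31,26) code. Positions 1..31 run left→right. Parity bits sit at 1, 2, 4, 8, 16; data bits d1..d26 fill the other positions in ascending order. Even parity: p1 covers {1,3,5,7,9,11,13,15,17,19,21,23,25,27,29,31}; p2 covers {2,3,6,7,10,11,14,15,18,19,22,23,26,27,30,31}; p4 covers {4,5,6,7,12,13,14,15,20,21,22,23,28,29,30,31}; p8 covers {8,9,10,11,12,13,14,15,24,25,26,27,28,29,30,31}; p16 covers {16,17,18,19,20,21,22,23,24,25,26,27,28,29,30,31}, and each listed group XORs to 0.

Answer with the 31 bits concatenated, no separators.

Place data at non-parity positions: p1 p2 1 p4 0 0 0 p8 1 0 1 1 0 1 0 p16 0 0 0 1 1 1 1 0 0 0 1 1 1 1 1
p1 (pos 1,3,5,7,9,11,13,15,17,19,21,23,25,27,29,31): XOR of data positions = 1⊕0⊕0⊕1⊕1⊕0⊕0⊕0⊕0⊕1⊕1⊕0⊕1⊕1⊕1 = 0
p2 (pos 2,3,6,7,10,11,14,15,18,19,22,23,26,27,30,31): XOR of data positions = 1⊕0⊕0⊕0⊕1⊕1⊕0⊕0⊕0⊕1⊕1⊕0⊕1⊕1⊕1 = 0
p4 (pos 4,5,6,7,12,13,14,15,20,21,22,23,28,29,30,31): XOR of data positions = 0⊕0⊕0⊕1⊕0⊕1⊕0⊕1⊕1⊕1⊕1⊕1⊕1⊕1⊕1 = 0
p8 (pos 8,9,10,11,12,13,14,15,24,25,26,27,28,29,30,31): XOR of data positions = 1⊕0⊕1⊕1⊕0⊕1⊕0⊕0⊕0⊕0⊕1⊕1⊕1⊕1⊕1 = 1
p16 (pos 16,17,18,19,20,21,22,23,24,25,26,27,28,29,30,31): XOR of data positions = 0⊕0⊕0⊕1⊕1⊕1⊕1⊕0⊕0⊕0⊕1⊕1⊕1⊕1⊕1 = 1
Codeword: 0010000110110101000111100011111

0010000110110101000111100011111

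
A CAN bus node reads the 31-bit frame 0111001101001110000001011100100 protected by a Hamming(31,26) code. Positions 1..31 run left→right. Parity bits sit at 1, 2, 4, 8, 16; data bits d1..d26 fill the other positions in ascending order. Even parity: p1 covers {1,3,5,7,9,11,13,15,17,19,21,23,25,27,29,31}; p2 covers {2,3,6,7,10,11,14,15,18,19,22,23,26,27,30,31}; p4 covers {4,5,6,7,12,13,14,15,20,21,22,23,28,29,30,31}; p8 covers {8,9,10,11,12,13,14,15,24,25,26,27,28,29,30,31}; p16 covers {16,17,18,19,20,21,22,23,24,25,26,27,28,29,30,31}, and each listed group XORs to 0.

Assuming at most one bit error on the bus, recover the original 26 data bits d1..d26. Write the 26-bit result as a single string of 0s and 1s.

s1 (pos 1,3,5,7,9,11,13,15,17,19,21,23,25,27,29,31): 0⊕1⊕0⊕1⊕0⊕0⊕1⊕1⊕0⊕0⊕0⊕0⊕1⊕0⊕1⊕0 = 0
s2 (pos 2,3,6,7,10,11,14,15,18,19,22,23,26,27,30,31): 1⊕1⊕0⊕1⊕1⊕0⊕1⊕1⊕0⊕0⊕1⊕0⊕1⊕0⊕0⊕0 = 0
s4 (pos 4,5,6,7,12,13,14,15,20,21,22,23,28,29,30,31): 1⊕0⊕0⊕1⊕0⊕1⊕1⊕1⊕0⊕0⊕1⊕0⊕0⊕1⊕0⊕0 = 1
s8 (pos 8,9,10,11,12,13,14,15,24,25,26,27,28,29,30,31): 1⊕0⊕1⊕0⊕0⊕1⊕1⊕1⊕1⊕1⊕1⊕0⊕0⊕1⊕0⊕0 = 1
s16 (pos 16,17,18,19,20,21,22,23,24,25,26,27,28,29,30,31): 0⊕0⊕0⊕0⊕0⊕0⊕1⊕0⊕1⊕1⊕1⊕0⊕0⊕1⊕0⊕0 = 1
Syndrome s16…s1 = 11100 → error at position 28.
Flip position 28: 0111001101001110000001011100100 → 0111001101001110000001011101100
Read data bits from positions 3,5,6,7,9,10,11,12,13,14,15,17,18,19,20,21,22,23,24,25,26,27,28,29,30,31: 10010100111000001011101100

10010100111000001011101100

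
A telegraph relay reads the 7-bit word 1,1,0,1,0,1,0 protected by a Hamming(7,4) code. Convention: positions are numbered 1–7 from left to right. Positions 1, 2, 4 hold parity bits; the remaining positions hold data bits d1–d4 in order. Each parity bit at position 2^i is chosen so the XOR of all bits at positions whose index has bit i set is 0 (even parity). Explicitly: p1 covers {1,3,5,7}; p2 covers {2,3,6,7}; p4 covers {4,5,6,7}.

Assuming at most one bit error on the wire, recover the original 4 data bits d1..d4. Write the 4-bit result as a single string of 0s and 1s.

0010

s1 (pos 1,3,5,7): 1⊕0⊕0⊕0 = 1
s2 (pos 2,3,6,7): 1⊕0⊕1⊕0 = 0
s4 (pos 4,5,6,7): 1⊕0⊕1⊕0 = 0
Syndrome s4…s1 = 001 → error at position 1.
Flip position 1: 1101010 → 0101010
Read data bits from positions 3,5,6,7: 0010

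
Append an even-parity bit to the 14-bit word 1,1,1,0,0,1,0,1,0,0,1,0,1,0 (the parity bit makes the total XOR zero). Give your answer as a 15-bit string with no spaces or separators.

XOR of the 14 data bits: 1⊕1⊕1⊕0⊕0⊕1⊕0⊕1⊕0⊕0⊕1⊕0⊕1⊕0 = 1
Parity bit = 1 (so all 15 bits XOR to 0).

111001010010101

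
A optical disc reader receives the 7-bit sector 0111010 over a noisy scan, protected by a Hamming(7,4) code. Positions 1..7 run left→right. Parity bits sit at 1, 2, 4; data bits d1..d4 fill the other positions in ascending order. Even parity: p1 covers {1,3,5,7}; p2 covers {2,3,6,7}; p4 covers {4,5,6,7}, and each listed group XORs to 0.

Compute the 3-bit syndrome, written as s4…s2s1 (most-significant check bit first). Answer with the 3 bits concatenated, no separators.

011

s1 (pos 1,3,5,7): 0⊕1⊕0⊕0 = 1
s2 (pos 2,3,6,7): 1⊕1⊕1⊕0 = 1
s4 (pos 4,5,6,7): 1⊕0⊕1⊕0 = 0
Syndrome s4…s1 = 011 → error at position 3.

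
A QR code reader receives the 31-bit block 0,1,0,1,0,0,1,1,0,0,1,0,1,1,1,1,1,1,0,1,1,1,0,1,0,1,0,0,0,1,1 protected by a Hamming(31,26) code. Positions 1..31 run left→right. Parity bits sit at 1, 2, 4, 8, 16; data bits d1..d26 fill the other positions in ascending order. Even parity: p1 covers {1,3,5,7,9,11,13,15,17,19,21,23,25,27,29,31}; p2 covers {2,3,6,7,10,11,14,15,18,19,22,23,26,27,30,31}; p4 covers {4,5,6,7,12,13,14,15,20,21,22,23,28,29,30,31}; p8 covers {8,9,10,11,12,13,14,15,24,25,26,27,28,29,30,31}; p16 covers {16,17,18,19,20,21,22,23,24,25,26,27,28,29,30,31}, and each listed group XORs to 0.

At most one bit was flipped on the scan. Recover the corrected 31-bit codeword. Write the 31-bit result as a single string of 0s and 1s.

s1 (pos 1,3,5,7,9,11,13,15,17,19,21,23,25,27,29,31): 0⊕0⊕0⊕1⊕0⊕1⊕1⊕1⊕1⊕0⊕1⊕0⊕0⊕0⊕0⊕1 = 1
s2 (pos 2,3,6,7,10,11,14,15,18,19,22,23,26,27,30,31): 1⊕0⊕0⊕1⊕0⊕1⊕1⊕1⊕1⊕0⊕1⊕0⊕1⊕0⊕1⊕1 = 0
s4 (pos 4,5,6,7,12,13,14,15,20,21,22,23,28,29,30,31): 1⊕0⊕0⊕1⊕0⊕1⊕1⊕1⊕1⊕1⊕1⊕0⊕0⊕0⊕1⊕1 = 0
s8 (pos 8,9,10,11,12,13,14,15,24,25,26,27,28,29,30,31): 1⊕0⊕0⊕1⊕0⊕1⊕1⊕1⊕1⊕0⊕1⊕0⊕0⊕0⊕1⊕1 = 1
s16 (pos 16,17,18,19,20,21,22,23,24,25,26,27,28,29,30,31): 1⊕1⊕1⊕0⊕1⊕1⊕1⊕0⊕1⊕0⊕1⊕0⊕0⊕0⊕1⊕1 = 0
Syndrome s16…s1 = 01001 → error at position 9.
Flip position 9: 0101001100101111110111010100011 → 0101001110101111110111010100011

0101001110101111110111010100011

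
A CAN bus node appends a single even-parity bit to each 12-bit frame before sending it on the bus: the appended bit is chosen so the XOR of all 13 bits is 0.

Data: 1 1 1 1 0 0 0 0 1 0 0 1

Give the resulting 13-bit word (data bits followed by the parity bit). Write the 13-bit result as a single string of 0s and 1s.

XOR of the 12 data bits: 1⊕1⊕1⊕1⊕0⊕0⊕0⊕0⊕1⊕0⊕0⊕1 = 0
Parity bit = 0 (so all 13 bits XOR to 0).

1111000010010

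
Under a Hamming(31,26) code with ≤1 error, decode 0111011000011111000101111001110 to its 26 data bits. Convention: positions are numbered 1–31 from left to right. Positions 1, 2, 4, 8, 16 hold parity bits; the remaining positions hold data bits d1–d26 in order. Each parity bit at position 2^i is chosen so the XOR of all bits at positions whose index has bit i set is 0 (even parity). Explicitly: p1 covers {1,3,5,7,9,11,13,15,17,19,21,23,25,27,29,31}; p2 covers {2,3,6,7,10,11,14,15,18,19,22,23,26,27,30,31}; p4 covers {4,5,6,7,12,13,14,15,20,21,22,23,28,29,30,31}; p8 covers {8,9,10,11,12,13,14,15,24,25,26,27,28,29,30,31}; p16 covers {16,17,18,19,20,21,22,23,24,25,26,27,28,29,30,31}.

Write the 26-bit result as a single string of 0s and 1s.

s1 (pos 1,3,5,7,9,11,13,15,17,19,21,23,25,27,29,31): 0⊕1⊕0⊕1⊕0⊕0⊕1⊕1⊕0⊕0⊕0⊕1⊕1⊕0⊕1⊕0 = 1
s2 (pos 2,3,6,7,10,11,14,15,18,19,22,23,26,27,30,31): 1⊕1⊕1⊕1⊕0⊕0⊕1⊕1⊕0⊕0⊕1⊕1⊕0⊕0⊕1⊕0 = 1
s4 (pos 4,5,6,7,12,13,14,15,20,21,22,23,28,29,30,31): 1⊕0⊕1⊕1⊕1⊕1⊕1⊕1⊕1⊕0⊕1⊕1⊕1⊕1⊕1⊕0 = 1
s8 (pos 8,9,10,11,12,13,14,15,24,25,26,27,28,29,30,31): 0⊕0⊕0⊕0⊕1⊕1⊕1⊕1⊕1⊕1⊕0⊕0⊕1⊕1⊕1⊕0 = 1
s16 (pos 16,17,18,19,20,21,22,23,24,25,26,27,28,29,30,31): 1⊕0⊕0⊕0⊕1⊕0⊕1⊕1⊕1⊕1⊕0⊕0⊕1⊕1⊕1⊕0 = 1
Syndrome s16…s1 = 11111 → error at position 31.
Flip position 31: 0111011000011111000101111001110 → 0111011000011111000101111001111
Read data bits from positions 3,5,6,7,9,10,11,12,13,14,15,17,18,19,20,21,22,23,24,25,26,27,28,29,30,31: 10110001111000101111001111

10110001111000101111001111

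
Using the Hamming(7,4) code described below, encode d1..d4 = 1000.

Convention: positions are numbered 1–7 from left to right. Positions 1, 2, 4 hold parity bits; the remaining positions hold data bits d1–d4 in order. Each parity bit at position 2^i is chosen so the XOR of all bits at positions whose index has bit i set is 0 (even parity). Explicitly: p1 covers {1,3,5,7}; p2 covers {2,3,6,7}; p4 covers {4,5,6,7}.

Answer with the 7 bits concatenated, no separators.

Place data at non-parity positions: p1 p2 1 p4 0 0 0
p1 (pos 1,3,5,7): XOR of data positions = 1⊕0⊕0 = 1
p2 (pos 2,3,6,7): XOR of data positions = 1⊕0⊕0 = 1
p4 (pos 4,5,6,7): XOR of data positions = 0⊕0⊕0 = 0
Codeword: 1110000

1110000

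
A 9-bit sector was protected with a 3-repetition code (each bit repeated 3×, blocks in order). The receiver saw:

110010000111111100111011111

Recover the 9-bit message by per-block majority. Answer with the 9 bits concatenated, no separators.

Block 1 (110): 2 ones → 1
Block 2 (010): 1 one → 0
Block 3 (000): 0 ones → 0
Block 4 (111): 3 ones → 1
Block 5 (111): 3 ones → 1
Block 6 (100): 1 one → 0
Block 7 (111): 3 ones → 1
Block 8 (011): 2 ones → 1
Block 9 (111): 3 ones → 1

100110111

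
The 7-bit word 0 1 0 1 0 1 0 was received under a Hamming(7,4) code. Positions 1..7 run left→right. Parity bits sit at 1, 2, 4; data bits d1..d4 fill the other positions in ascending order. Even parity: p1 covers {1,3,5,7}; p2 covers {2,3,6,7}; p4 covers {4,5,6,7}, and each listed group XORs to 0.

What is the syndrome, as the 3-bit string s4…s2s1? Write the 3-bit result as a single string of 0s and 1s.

s1 (pos 1,3,5,7): 0⊕0⊕0⊕0 = 0
s2 (pos 2,3,6,7): 1⊕0⊕1⊕0 = 0
s4 (pos 4,5,6,7): 1⊕0⊕1⊕0 = 0
Syndrome s4…s1 = 000 → no error.

000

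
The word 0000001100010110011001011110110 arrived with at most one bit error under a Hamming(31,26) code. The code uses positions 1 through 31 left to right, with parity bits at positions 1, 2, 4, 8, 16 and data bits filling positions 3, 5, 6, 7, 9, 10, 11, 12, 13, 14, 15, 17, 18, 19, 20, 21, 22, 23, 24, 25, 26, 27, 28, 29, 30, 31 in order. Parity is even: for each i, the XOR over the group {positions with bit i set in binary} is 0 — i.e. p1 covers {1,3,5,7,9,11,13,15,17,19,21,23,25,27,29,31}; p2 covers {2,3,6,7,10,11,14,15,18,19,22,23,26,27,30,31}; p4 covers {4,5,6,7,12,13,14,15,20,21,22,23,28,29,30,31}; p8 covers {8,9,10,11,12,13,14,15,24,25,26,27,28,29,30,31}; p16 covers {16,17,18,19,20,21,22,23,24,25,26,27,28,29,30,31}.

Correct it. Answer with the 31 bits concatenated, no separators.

s1 (pos 1,3,5,7,9,11,13,15,17,19,21,23,25,27,29,31): 0⊕0⊕0⊕1⊕0⊕0⊕0⊕1⊕0⊕1⊕0⊕0⊕1⊕1⊕1⊕0 = 0
s2 (pos 2,3,6,7,10,11,14,15,18,19,22,23,26,27,30,31): 0⊕0⊕0⊕1⊕0⊕0⊕1⊕1⊕1⊕1⊕1⊕0⊕1⊕1⊕1⊕0 = 1
s4 (pos 4,5,6,7,12,13,14,15,20,21,22,23,28,29,30,31): 0⊕0⊕0⊕1⊕1⊕0⊕1⊕1⊕0⊕0⊕1⊕0⊕0⊕1⊕1⊕0 = 1
s8 (pos 8,9,10,11,12,13,14,15,24,25,26,27,28,29,30,31): 1⊕0⊕0⊕0⊕1⊕0⊕1⊕1⊕1⊕1⊕1⊕1⊕0⊕1⊕1⊕0 = 0
s16 (pos 16,17,18,19,20,21,22,23,24,25,26,27,28,29,30,31): 0⊕0⊕1⊕1⊕0⊕0⊕1⊕0⊕1⊕1⊕1⊕1⊕0⊕1⊕1⊕0 = 1
Syndrome s16…s1 = 10110 → error at position 22.
Flip position 22: 0000001100010110011001011110110 → 0000001100010110011000011110110

0000001100010110011000011110110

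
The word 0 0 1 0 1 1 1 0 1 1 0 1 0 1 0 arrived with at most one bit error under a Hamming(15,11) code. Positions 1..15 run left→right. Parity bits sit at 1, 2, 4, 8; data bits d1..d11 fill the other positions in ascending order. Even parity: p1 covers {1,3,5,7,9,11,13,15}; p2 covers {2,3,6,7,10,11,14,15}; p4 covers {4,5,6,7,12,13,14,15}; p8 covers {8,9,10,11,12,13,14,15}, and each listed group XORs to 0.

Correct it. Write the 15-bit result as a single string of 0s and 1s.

s1 (pos 1,3,5,7,9,11,13,15): 0⊕1⊕1⊕1⊕1⊕0⊕0⊕0 = 0
s2 (pos 2,3,6,7,10,11,14,15): 0⊕1⊕1⊕1⊕1⊕0⊕1⊕0 = 1
s4 (pos 4,5,6,7,12,13,14,15): 0⊕1⊕1⊕1⊕1⊕0⊕1⊕0 = 1
s8 (pos 8,9,10,11,12,13,14,15): 0⊕1⊕1⊕0⊕1⊕0⊕1⊕0 = 0
Syndrome s8…s1 = 0110 → error at position 6.
Flip position 6: 001011101101010 → 001010101101010

001010101101010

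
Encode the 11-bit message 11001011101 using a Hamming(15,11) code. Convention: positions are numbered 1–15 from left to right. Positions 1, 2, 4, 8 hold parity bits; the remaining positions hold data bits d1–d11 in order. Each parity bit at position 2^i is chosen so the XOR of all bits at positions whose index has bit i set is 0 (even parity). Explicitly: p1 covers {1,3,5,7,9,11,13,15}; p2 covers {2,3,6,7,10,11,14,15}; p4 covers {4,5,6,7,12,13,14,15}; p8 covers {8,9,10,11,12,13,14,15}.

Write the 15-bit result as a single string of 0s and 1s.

Place data at non-parity positions: p1 p2 1 p4 1 0 0 p8 1 0 1 1 1 0 1
p1 (pos 1,3,5,7,9,11,13,15): XOR of data positions = 1⊕1⊕0⊕1⊕1⊕1⊕1 = 0
p2 (pos 2,3,6,7,10,11,14,15): XOR of data positions = 1⊕0⊕0⊕0⊕1⊕0⊕1 = 1
p4 (pos 4,5,6,7,12,13,14,15): XOR of data positions = 1⊕0⊕0⊕1⊕1⊕0⊕1 = 0
p8 (pos 8,9,10,11,12,13,14,15): XOR of data positions = 1⊕0⊕1⊕1⊕1⊕0⊕1 = 1
Codeword: 011010011011101

011010011011101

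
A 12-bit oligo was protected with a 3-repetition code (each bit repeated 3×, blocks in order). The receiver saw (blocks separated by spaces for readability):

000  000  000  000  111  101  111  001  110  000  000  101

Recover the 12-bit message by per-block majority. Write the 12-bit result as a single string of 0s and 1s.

Block 1 (000): 0 ones → 0
Block 2 (000): 0 ones → 0
Block 3 (000): 0 ones → 0
Block 4 (000): 0 ones → 0
Block 5 (111): 3 ones → 1
Block 6 (101): 2 ones → 1
Block 7 (111): 3 ones → 1
Block 8 (001): 1 one → 0
Block 9 (110): 2 ones → 1
Block 10 (000): 0 ones → 0
Block 11 (000): 0 ones → 0
Block 12 (101): 2 ones → 1

000011101001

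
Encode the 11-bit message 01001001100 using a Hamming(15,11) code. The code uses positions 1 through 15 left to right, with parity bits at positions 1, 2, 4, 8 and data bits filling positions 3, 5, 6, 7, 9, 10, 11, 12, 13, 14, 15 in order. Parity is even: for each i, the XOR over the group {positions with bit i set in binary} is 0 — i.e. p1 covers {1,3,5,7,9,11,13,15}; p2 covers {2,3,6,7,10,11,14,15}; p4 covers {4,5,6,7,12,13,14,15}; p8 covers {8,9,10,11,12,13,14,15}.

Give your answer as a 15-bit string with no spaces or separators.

Place data at non-parity positions: p1 p2 0 p4 1 0 0 p8 1 0 0 1 1 0 0
p1 (pos 1,3,5,7,9,11,13,15): XOR of data positions = 0⊕1⊕0⊕1⊕0⊕1⊕0 = 1
p2 (pos 2,3,6,7,10,11,14,15): XOR of data positions = 0⊕0⊕0⊕0⊕0⊕0⊕0 = 0
p4 (pos 4,5,6,7,12,13,14,15): XOR of data positions = 1⊕0⊕0⊕1⊕1⊕0⊕0 = 1
p8 (pos 8,9,10,11,12,13,14,15): XOR of data positions = 1⊕0⊕0⊕1⊕1⊕0⊕0 = 1
Codeword: 100110011001100

100110011001100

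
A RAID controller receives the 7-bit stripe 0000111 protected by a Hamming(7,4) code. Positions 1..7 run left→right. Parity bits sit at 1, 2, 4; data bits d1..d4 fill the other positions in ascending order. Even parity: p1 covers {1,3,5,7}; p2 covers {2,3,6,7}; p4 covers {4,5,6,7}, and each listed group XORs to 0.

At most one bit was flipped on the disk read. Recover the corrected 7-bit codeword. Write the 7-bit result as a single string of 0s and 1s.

s1 (pos 1,3,5,7): 0⊕0⊕1⊕1 = 0
s2 (pos 2,3,6,7): 0⊕0⊕1⊕1 = 0
s4 (pos 4,5,6,7): 0⊕1⊕1⊕1 = 1
Syndrome s4…s1 = 100 → error at position 4.
Flip position 4: 0000111 → 0001111

0001111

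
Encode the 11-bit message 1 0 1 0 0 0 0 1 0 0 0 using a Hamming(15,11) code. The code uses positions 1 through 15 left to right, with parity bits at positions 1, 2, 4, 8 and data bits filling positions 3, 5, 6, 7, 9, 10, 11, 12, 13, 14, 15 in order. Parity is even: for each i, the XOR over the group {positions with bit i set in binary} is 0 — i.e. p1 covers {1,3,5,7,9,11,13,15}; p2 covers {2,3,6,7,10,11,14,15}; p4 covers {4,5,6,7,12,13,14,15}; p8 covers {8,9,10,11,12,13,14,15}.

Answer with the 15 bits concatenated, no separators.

Place data at non-parity positions: p1 p2 1 p4 0 1 0 p8 0 0 0 1 0 0 0
p1 (pos 1,3,5,7,9,11,13,15): XOR of data positions = 1⊕0⊕0⊕0⊕0⊕0⊕0 = 1
p2 (pos 2,3,6,7,10,11,14,15): XOR of data positions = 1⊕1⊕0⊕0⊕0⊕0⊕0 = 0
p4 (pos 4,5,6,7,12,13,14,15): XOR of data positions = 0⊕1⊕0⊕1⊕0⊕0⊕0 = 0
p8 (pos 8,9,10,11,12,13,14,15): XOR of data positions = 0⊕0⊕0⊕1⊕0⊕0⊕0 = 1
Codeword: 101001010001000

101001010001000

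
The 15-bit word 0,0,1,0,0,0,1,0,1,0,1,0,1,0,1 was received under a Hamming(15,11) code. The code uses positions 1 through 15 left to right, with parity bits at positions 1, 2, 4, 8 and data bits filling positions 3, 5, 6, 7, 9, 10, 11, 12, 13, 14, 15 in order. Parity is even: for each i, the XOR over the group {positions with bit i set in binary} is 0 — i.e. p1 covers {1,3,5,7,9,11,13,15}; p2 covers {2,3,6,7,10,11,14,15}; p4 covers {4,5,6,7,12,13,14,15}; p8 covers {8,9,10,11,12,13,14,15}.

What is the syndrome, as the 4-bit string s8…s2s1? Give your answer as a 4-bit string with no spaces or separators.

s1 (pos 1,3,5,7,9,11,13,15): 0⊕1⊕0⊕1⊕1⊕1⊕1⊕1 = 0
s2 (pos 2,3,6,7,10,11,14,15): 0⊕1⊕0⊕1⊕0⊕1⊕0⊕1 = 0
s4 (pos 4,5,6,7,12,13,14,15): 0⊕0⊕0⊕1⊕0⊕1⊕0⊕1 = 1
s8 (pos 8,9,10,11,12,13,14,15): 0⊕1⊕0⊕1⊕0⊕1⊕0⊕1 = 0
Syndrome s8…s1 = 0100 → error at position 4.

0100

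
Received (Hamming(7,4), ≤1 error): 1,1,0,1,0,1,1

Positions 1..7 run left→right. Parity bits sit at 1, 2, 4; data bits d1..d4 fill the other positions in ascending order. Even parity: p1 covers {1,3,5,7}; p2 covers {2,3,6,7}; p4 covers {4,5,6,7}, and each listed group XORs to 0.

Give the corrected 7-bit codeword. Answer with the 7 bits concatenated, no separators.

s1 (pos 1,3,5,7): 1⊕0⊕0⊕1 = 0
s2 (pos 2,3,6,7): 1⊕0⊕1⊕1 = 1
s4 (pos 4,5,6,7): 1⊕0⊕1⊕1 = 1
Syndrome s4…s1 = 110 → error at position 6.
Flip position 6: 1101011 → 1101001

1101001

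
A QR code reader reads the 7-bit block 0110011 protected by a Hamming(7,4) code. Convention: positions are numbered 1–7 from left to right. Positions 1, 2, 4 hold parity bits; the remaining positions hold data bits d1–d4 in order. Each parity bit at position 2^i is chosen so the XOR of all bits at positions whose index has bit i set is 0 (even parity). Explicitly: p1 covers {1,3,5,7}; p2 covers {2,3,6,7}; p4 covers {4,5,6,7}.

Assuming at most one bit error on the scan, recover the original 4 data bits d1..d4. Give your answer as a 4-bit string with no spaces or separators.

s1 (pos 1,3,5,7): 0⊕1⊕0⊕1 = 0
s2 (pos 2,3,6,7): 1⊕1⊕1⊕1 = 0
s4 (pos 4,5,6,7): 0⊕0⊕1⊕1 = 0
Syndrome s4…s1 = 000 → no error.
Read data bits from positions 3,5,6,7: 1011

1011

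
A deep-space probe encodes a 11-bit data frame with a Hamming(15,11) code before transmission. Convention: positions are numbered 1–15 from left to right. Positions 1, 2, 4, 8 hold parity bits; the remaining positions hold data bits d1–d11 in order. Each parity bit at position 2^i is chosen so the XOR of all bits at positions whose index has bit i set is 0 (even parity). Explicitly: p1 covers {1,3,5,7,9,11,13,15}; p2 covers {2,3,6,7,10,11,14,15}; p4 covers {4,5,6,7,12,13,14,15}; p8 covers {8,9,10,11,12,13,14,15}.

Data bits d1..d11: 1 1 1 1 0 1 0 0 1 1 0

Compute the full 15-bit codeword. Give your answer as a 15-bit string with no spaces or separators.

Place data at non-parity positions: p1 p2 1 p4 1 1 1 p8 0 1 0 0 1 1 0
p1 (pos 1,3,5,7,9,11,13,15): XOR of data positions = 1⊕1⊕1⊕0⊕0⊕1⊕0 = 0
p2 (pos 2,3,6,7,10,11,14,15): XOR of data positions = 1⊕1⊕1⊕1⊕0⊕1⊕0 = 1
p4 (pos 4,5,6,7,12,13,14,15): XOR of data positions = 1⊕1⊕1⊕0⊕1⊕1⊕0 = 1
p8 (pos 8,9,10,11,12,13,14,15): XOR of data positions = 0⊕1⊕0⊕0⊕1⊕1⊕0 = 1
Codeword: 011111110100110

011111110100110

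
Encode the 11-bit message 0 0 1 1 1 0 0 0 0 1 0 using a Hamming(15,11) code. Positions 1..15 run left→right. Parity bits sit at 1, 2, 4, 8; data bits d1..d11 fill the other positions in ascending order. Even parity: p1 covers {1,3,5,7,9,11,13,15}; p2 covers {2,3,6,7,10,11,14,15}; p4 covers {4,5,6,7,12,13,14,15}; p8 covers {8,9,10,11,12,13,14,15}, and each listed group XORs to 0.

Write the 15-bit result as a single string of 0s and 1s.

Place data at non-parity positions: p1 p2 0 p4 0 1 1 p8 1 0 0 0 0 1 0
p1 (pos 1,3,5,7,9,11,13,15): XOR of data positions = 0⊕0⊕1⊕1⊕0⊕0⊕0 = 0
p2 (pos 2,3,6,7,10,11,14,15): XOR of data positions = 0⊕1⊕1⊕0⊕0⊕1⊕0 = 1
p4 (pos 4,5,6,7,12,13,14,15): XOR of data positions = 0⊕1⊕1⊕0⊕0⊕1⊕0 = 1
p8 (pos 8,9,10,11,12,13,14,15): XOR of data positions = 1⊕0⊕0⊕0⊕0⊕1⊕0 = 0
Codeword: 010101101000010

010101101000010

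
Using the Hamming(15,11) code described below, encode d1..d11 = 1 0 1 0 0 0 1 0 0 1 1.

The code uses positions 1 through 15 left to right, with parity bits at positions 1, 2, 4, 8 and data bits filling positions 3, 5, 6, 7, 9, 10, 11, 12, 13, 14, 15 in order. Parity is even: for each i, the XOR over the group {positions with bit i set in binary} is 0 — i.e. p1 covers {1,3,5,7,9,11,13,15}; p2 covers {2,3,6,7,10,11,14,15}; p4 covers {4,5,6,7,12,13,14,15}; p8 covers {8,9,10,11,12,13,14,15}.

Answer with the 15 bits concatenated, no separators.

111101010010011

Place data at non-parity positions: p1 p2 1 p4 0 1 0 p8 0 0 1 0 0 1 1
p1 (pos 1,3,5,7,9,11,13,15): XOR of data positions = 1⊕0⊕0⊕0⊕1⊕0⊕1 = 1
p2 (pos 2,3,6,7,10,11,14,15): XOR of data positions = 1⊕1⊕0⊕0⊕1⊕1⊕1 = 1
p4 (pos 4,5,6,7,12,13,14,15): XOR of data positions = 0⊕1⊕0⊕0⊕0⊕1⊕1 = 1
p8 (pos 8,9,10,11,12,13,14,15): XOR of data positions = 0⊕0⊕1⊕0⊕0⊕1⊕1 = 1
Codeword: 111101010010011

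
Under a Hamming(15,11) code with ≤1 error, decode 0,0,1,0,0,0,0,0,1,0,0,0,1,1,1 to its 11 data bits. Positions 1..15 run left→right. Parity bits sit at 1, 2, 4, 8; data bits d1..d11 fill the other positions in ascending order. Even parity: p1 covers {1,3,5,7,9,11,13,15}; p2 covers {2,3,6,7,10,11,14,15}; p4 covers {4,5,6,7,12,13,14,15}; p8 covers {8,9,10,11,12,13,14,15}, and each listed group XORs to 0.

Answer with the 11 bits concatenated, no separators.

10101000111

s1 (pos 1,3,5,7,9,11,13,15): 0⊕1⊕0⊕0⊕1⊕0⊕1⊕1 = 0
s2 (pos 2,3,6,7,10,11,14,15): 0⊕1⊕0⊕0⊕0⊕0⊕1⊕1 = 1
s4 (pos 4,5,6,7,12,13,14,15): 0⊕0⊕0⊕0⊕0⊕1⊕1⊕1 = 1
s8 (pos 8,9,10,11,12,13,14,15): 0⊕1⊕0⊕0⊕0⊕1⊕1⊕1 = 0
Syndrome s8…s1 = 0110 → error at position 6.
Flip position 6: 001000001000111 → 001001001000111
Read data bits from positions 3,5,6,7,9,10,11,12,13,14,15: 10101000111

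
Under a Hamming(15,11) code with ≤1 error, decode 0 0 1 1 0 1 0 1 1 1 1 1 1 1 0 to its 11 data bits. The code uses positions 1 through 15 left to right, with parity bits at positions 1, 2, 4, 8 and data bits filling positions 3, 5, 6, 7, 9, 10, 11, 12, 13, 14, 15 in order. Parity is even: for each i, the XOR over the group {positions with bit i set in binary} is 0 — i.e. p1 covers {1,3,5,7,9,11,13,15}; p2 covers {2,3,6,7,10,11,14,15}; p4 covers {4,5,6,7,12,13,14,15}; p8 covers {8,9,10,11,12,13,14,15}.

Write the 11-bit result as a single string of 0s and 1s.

10101111100

s1 (pos 1,3,5,7,9,11,13,15): 0⊕1⊕0⊕0⊕1⊕1⊕1⊕0 = 0
s2 (pos 2,3,6,7,10,11,14,15): 0⊕1⊕1⊕0⊕1⊕1⊕1⊕0 = 1
s4 (pos 4,5,6,7,12,13,14,15): 1⊕0⊕1⊕0⊕1⊕1⊕1⊕0 = 1
s8 (pos 8,9,10,11,12,13,14,15): 1⊕1⊕1⊕1⊕1⊕1⊕1⊕0 = 1
Syndrome s8…s1 = 1110 → error at position 14.
Flip position 14: 001101011111110 → 001101011111100
Read data bits from positions 3,5,6,7,9,10,11,12,13,14,15: 10101111100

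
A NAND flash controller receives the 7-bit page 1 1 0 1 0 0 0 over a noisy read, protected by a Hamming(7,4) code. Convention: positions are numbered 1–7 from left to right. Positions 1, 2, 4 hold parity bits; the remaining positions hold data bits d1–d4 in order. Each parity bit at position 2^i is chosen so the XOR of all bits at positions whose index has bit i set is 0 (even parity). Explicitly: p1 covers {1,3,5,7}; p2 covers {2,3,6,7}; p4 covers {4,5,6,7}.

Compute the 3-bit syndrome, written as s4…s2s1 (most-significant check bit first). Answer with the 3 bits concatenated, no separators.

s1 (pos 1,3,5,7): 1⊕0⊕0⊕0 = 1
s2 (pos 2,3,6,7): 1⊕0⊕0⊕0 = 1
s4 (pos 4,5,6,7): 1⊕0⊕0⊕0 = 1
Syndrome s4…s1 = 111 → error at position 7.

111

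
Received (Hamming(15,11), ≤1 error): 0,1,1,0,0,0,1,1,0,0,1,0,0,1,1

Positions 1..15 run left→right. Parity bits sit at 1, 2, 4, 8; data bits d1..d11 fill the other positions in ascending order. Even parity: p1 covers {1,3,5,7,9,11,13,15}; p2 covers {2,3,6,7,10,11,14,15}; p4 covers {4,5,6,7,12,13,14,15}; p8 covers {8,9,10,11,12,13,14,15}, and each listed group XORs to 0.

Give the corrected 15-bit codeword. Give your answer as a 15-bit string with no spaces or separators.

011100110010011

s1 (pos 1,3,5,7,9,11,13,15): 0⊕1⊕0⊕1⊕0⊕1⊕0⊕1 = 0
s2 (pos 2,3,6,7,10,11,14,15): 1⊕1⊕0⊕1⊕0⊕1⊕1⊕1 = 0
s4 (pos 4,5,6,7,12,13,14,15): 0⊕0⊕0⊕1⊕0⊕0⊕1⊕1 = 1
s8 (pos 8,9,10,11,12,13,14,15): 1⊕0⊕0⊕1⊕0⊕0⊕1⊕1 = 0
Syndrome s8…s1 = 0100 → error at position 4.
Flip position 4: 011000110010011 → 011100110010011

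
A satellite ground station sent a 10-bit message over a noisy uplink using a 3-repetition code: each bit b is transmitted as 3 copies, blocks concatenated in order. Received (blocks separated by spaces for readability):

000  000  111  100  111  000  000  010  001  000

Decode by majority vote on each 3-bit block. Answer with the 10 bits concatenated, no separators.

0010100000

Block 1 (000): 0 ones → 0
Block 2 (000): 0 ones → 0
Block 3 (111): 3 ones → 1
Block 4 (100): 1 one → 0
Block 5 (111): 3 ones → 1
Block 6 (000): 0 ones → 0
Block 7 (000): 0 ones → 0
Block 8 (010): 1 one → 0
Block 9 (001): 1 one → 0
Block 10 (000): 0 ones → 0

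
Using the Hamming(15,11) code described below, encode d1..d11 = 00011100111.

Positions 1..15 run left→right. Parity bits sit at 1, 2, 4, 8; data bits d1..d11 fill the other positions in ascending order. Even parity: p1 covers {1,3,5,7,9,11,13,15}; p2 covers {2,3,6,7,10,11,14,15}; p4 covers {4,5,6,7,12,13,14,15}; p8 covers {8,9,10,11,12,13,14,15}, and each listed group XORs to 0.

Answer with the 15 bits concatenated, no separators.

000000111100111

Place data at non-parity positions: p1 p2 0 p4 0 0 1 p8 1 1 0 0 1 1 1
p1 (pos 1,3,5,7,9,11,13,15): XOR of data positions = 0⊕0⊕1⊕1⊕0⊕1⊕1 = 0
p2 (pos 2,3,6,7,10,11,14,15): XOR of data positions = 0⊕0⊕1⊕1⊕0⊕1⊕1 = 0
p4 (pos 4,5,6,7,12,13,14,15): XOR of data positions = 0⊕0⊕1⊕0⊕1⊕1⊕1 = 0
p8 (pos 8,9,10,11,12,13,14,15): XOR of data positions = 1⊕1⊕0⊕0⊕1⊕1⊕1 = 1
Codeword: 000000111100111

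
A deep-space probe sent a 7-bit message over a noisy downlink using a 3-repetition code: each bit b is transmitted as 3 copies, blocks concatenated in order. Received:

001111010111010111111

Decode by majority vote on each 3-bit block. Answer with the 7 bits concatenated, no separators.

0101011

Block 1 (001): 1 one → 0
Block 2 (111): 3 ones → 1
Block 3 (010): 1 one → 0
Block 4 (111): 3 ones → 1
Block 5 (010): 1 one → 0
Block 6 (111): 3 ones → 1
Block 7 (111): 3 ones → 1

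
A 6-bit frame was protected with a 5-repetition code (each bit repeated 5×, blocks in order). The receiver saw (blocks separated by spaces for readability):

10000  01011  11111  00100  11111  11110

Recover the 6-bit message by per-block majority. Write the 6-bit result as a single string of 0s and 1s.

011011

Block 1 (10000): 1 one → 0
Block 2 (01011): 3 ones → 1
Block 3 (11111): 5 ones → 1
Block 4 (00100): 1 one → 0
Block 5 (11111): 5 ones → 1
Block 6 (11110): 4 ones → 1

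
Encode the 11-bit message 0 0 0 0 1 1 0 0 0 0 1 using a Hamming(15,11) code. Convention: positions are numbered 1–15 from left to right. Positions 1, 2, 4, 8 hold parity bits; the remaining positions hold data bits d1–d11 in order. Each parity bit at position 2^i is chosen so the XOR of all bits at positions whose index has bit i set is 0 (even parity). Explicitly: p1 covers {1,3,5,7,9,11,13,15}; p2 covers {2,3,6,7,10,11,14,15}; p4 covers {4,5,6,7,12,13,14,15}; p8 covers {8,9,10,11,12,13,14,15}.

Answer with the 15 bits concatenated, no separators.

000100011100001

Place data at non-parity positions: p1 p2 0 p4 0 0 0 p8 1 1 0 0 0 0 1
p1 (pos 1,3,5,7,9,11,13,15): XOR of data positions = 0⊕0⊕0⊕1⊕0⊕0⊕1 = 0
p2 (pos 2,3,6,7,10,11,14,15): XOR of data positions = 0⊕0⊕0⊕1⊕0⊕0⊕1 = 0
p4 (pos 4,5,6,7,12,13,14,15): XOR of data positions = 0⊕0⊕0⊕0⊕0⊕0⊕1 = 1
p8 (pos 8,9,10,11,12,13,14,15): XOR of data positions = 1⊕1⊕0⊕0⊕0⊕0⊕1 = 1
Codeword: 000100011100001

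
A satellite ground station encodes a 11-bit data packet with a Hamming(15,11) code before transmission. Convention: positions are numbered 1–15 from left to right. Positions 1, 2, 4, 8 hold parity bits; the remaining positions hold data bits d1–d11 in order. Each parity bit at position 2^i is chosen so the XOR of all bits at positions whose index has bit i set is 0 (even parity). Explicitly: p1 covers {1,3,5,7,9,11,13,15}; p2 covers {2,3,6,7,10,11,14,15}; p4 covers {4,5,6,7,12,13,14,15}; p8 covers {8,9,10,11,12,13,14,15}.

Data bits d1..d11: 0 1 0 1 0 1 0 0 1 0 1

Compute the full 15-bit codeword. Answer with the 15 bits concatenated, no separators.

Place data at non-parity positions: p1 p2 0 p4 1 0 1 p8 0 1 0 0 1 0 1
p1 (pos 1,3,5,7,9,11,13,15): XOR of data positions = 0⊕1⊕1⊕0⊕0⊕1⊕1 = 0
p2 (pos 2,3,6,7,10,11,14,15): XOR of data positions = 0⊕0⊕1⊕1⊕0⊕0⊕1 = 1
p4 (pos 4,5,6,7,12,13,14,15): XOR of data positions = 1⊕0⊕1⊕0⊕1⊕0⊕1 = 0
p8 (pos 8,9,10,11,12,13,14,15): XOR of data positions = 0⊕1⊕0⊕0⊕1⊕0⊕1 = 1
Codeword: 010010110100101

010010110100101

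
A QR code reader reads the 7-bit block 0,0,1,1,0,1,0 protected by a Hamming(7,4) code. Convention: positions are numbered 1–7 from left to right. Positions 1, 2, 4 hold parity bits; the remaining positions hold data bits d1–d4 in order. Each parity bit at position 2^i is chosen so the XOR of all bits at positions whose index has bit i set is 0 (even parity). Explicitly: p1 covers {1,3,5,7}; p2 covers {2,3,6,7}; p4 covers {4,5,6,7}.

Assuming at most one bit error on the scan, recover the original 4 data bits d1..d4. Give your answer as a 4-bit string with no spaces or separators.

1010

s1 (pos 1,3,5,7): 0⊕1⊕0⊕0 = 1
s2 (pos 2,3,6,7): 0⊕1⊕1⊕0 = 0
s4 (pos 4,5,6,7): 1⊕0⊕1⊕0 = 0
Syndrome s4…s1 = 001 → error at position 1.
Flip position 1: 0011010 → 1011010
Read data bits from positions 3,5,6,7: 1010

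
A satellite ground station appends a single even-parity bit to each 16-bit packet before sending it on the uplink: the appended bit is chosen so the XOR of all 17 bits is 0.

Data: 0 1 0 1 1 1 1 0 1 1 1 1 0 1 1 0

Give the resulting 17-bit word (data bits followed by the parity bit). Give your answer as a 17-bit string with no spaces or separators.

01011110111101101

XOR of the 16 data bits: 0⊕1⊕0⊕1⊕1⊕1⊕1⊕0⊕1⊕1⊕1⊕1⊕0⊕1⊕1⊕0 = 1
Parity bit = 1 (so all 17 bits XOR to 0).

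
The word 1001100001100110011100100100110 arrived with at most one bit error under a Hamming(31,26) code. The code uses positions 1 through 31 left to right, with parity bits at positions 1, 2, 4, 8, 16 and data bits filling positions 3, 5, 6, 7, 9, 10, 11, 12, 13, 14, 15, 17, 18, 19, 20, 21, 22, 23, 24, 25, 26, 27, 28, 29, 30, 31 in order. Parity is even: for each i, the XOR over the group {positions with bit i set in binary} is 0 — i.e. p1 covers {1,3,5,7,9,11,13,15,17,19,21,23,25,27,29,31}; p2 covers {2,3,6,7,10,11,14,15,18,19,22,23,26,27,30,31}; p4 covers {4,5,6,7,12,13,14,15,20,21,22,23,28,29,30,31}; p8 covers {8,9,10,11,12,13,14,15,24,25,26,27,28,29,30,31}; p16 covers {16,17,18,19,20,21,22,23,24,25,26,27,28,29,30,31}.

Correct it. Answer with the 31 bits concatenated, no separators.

1001100001100110011100100110110

s1 (pos 1,3,5,7,9,11,13,15,17,19,21,23,25,27,29,31): 1⊕0⊕1⊕0⊕0⊕1⊕0⊕1⊕0⊕1⊕0⊕1⊕0⊕0⊕1⊕0 = 1
s2 (pos 2,3,6,7,10,11,14,15,18,19,22,23,26,27,30,31): 0⊕0⊕0⊕0⊕1⊕1⊕1⊕1⊕1⊕1⊕0⊕1⊕1⊕0⊕1⊕0 = 1
s4 (pos 4,5,6,7,12,13,14,15,20,21,22,23,28,29,30,31): 1⊕1⊕0⊕0⊕0⊕0⊕1⊕1⊕1⊕0⊕0⊕1⊕0⊕1⊕1⊕0 = 0
s8 (pos 8,9,10,11,12,13,14,15,24,25,26,27,28,29,30,31): 0⊕0⊕1⊕1⊕0⊕0⊕1⊕1⊕0⊕0⊕1⊕0⊕0⊕1⊕1⊕0 = 1
s16 (pos 16,17,18,19,20,21,22,23,24,25,26,27,28,29,30,31): 0⊕0⊕1⊕1⊕1⊕0⊕0⊕1⊕0⊕0⊕1⊕0⊕0⊕1⊕1⊕0 = 1
Syndrome s16…s1 = 11011 → error at position 27.
Flip position 27: 1001100001100110011100100100110 → 1001100001100110011100100110110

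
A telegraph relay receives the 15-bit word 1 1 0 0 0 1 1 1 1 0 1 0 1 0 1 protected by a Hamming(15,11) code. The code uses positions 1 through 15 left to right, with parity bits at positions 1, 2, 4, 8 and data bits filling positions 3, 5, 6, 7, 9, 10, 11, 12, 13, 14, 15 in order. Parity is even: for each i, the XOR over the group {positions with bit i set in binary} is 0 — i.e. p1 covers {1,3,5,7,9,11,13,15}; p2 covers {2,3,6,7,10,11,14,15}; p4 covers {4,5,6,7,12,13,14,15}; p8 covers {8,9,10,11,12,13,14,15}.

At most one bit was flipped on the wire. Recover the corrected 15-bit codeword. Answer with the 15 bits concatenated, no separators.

s1 (pos 1,3,5,7,9,11,13,15): 1⊕0⊕0⊕1⊕1⊕1⊕1⊕1 = 0
s2 (pos 2,3,6,7,10,11,14,15): 1⊕0⊕1⊕1⊕0⊕1⊕0⊕1 = 1
s4 (pos 4,5,6,7,12,13,14,15): 0⊕0⊕1⊕1⊕0⊕1⊕0⊕1 = 0
s8 (pos 8,9,10,11,12,13,14,15): 1⊕1⊕0⊕1⊕0⊕1⊕0⊕1 = 1
Syndrome s8…s1 = 1010 → error at position 10.
Flip position 10: 110001111010101 → 110001111110101

110001111110101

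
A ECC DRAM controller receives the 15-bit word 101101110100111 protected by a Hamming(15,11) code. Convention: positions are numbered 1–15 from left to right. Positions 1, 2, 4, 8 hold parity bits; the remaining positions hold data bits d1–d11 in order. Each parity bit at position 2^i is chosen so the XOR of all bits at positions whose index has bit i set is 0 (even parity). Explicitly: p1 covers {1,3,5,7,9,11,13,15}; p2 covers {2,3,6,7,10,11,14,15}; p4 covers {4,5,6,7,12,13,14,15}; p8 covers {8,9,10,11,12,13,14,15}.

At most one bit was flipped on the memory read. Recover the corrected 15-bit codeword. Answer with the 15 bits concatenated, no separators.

s1 (pos 1,3,5,7,9,11,13,15): 1⊕1⊕0⊕1⊕0⊕0⊕1⊕1 = 1
s2 (pos 2,3,6,7,10,11,14,15): 0⊕1⊕1⊕1⊕1⊕0⊕1⊕1 = 0
s4 (pos 4,5,6,7,12,13,14,15): 1⊕0⊕1⊕1⊕0⊕1⊕1⊕1 = 0
s8 (pos 8,9,10,11,12,13,14,15): 1⊕0⊕1⊕0⊕0⊕1⊕1⊕1 = 1
Syndrome s8…s1 = 1001 → error at position 9.
Flip position 9: 101101110100111 → 101101111100111

101101111100111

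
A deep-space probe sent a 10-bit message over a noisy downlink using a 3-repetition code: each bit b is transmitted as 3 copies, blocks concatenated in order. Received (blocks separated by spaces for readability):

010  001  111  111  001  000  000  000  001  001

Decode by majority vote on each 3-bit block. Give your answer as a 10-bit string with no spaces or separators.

Block 1 (010): 1 one → 0
Block 2 (001): 1 one → 0
Block 3 (111): 3 ones → 1
Block 4 (111): 3 ones → 1
Block 5 (001): 1 one → 0
Block 6 (000): 0 ones → 0
Block 7 (000): 0 ones → 0
Block 8 (000): 0 ones → 0
Block 9 (001): 1 one → 0
Block 10 (001): 1 one → 0

0011000000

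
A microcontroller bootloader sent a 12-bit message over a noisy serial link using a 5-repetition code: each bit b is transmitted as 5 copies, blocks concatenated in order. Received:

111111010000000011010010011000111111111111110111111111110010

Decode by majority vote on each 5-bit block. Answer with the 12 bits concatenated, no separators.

Block 1 (11111): 5 ones → 1
Block 2 (10100): 2 ones → 0
Block 3 (00000): 0 ones → 0
Block 4 (01101): 3 ones → 1
Block 5 (00100): 1 one → 0
Block 6 (11000): 2 ones → 0
Block 7 (11111): 5 ones → 1
Block 8 (11111): 5 ones → 1
Block 9 (11110): 4 ones → 1
Block 10 (11111): 5 ones → 1
Block 11 (11111): 5 ones → 1
Block 12 (10010): 2 ones → 0

100100111110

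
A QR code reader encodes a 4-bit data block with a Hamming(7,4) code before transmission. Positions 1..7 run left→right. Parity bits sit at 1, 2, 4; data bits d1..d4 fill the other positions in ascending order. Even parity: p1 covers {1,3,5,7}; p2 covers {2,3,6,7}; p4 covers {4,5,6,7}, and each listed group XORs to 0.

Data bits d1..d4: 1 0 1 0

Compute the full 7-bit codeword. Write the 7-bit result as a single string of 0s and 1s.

Place data at non-parity positions: p1 p2 1 p4 0 1 0
p1 (pos 1,3,5,7): XOR of data positions = 1⊕0⊕0 = 1
p2 (pos 2,3,6,7): XOR of data positions = 1⊕1⊕0 = 0
p4 (pos 4,5,6,7): XOR of data positions = 0⊕1⊕0 = 1
Codeword: 1011010

1011010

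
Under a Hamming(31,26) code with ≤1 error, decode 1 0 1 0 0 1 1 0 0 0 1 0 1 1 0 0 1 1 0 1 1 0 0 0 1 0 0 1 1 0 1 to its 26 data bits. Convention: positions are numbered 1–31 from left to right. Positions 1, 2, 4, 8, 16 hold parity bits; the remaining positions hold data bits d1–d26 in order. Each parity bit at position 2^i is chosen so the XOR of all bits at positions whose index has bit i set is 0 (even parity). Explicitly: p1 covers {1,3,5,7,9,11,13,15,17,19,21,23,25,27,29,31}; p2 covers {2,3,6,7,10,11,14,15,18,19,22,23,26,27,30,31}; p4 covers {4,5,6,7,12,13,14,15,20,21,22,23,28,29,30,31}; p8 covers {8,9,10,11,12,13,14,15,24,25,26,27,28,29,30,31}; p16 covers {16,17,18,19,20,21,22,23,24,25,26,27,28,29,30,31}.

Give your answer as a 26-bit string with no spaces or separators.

10110010100110110001001101

s1 (pos 1,3,5,7,9,11,13,15,17,19,21,23,25,27,29,31): 1⊕1⊕0⊕1⊕0⊕1⊕1⊕0⊕1⊕0⊕1⊕0⊕1⊕0⊕1⊕1 = 0
s2 (pos 2,3,6,7,10,11,14,15,18,19,22,23,26,27,30,31): 0⊕1⊕1⊕1⊕0⊕1⊕1⊕0⊕1⊕0⊕0⊕0⊕0⊕0⊕0⊕1 = 1
s4 (pos 4,5,6,7,12,13,14,15,20,21,22,23,28,29,30,31): 0⊕0⊕1⊕1⊕0⊕1⊕1⊕0⊕1⊕1⊕0⊕0⊕1⊕1⊕0⊕1 = 1
s8 (pos 8,9,10,11,12,13,14,15,24,25,26,27,28,29,30,31): 0⊕0⊕0⊕1⊕0⊕1⊕1⊕0⊕0⊕1⊕0⊕0⊕1⊕1⊕0⊕1 = 1
s16 (pos 16,17,18,19,20,21,22,23,24,25,26,27,28,29,30,31): 0⊕1⊕1⊕0⊕1⊕1⊕0⊕0⊕0⊕1⊕0⊕0⊕1⊕1⊕0⊕1 = 0
Syndrome s16…s1 = 01110 → error at position 14.
Flip position 14: 1010011000101100110110001001101 → 1010011000101000110110001001101
Read data bits from positions 3,5,6,7,9,10,11,12,13,14,15,17,18,19,20,21,22,23,24,25,26,27,28,29,30,31: 10110010100110110001001101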